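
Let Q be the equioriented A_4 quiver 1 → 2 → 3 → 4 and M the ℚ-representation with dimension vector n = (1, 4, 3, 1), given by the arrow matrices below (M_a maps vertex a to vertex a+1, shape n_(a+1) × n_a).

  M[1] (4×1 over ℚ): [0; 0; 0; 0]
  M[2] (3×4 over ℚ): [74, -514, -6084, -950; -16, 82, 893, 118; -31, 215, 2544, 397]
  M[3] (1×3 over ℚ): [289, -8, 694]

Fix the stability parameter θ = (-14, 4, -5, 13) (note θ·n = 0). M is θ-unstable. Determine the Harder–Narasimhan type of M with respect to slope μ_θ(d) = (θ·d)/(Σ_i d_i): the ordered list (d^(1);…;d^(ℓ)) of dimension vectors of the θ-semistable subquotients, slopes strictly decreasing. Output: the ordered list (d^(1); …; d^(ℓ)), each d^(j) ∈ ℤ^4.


Barcode: M ≅ I[1,1], I[2,2]^2, I[2,3], I[2,4], I[3,3]. HN layers by μ_θ (5 steps, strictly decreasing):
  μ^(1)=13; μ^(2)=4; μ^(3)=-1/2; μ^(4)=-5; μ^(5)=-14

((0, 0, 0, 1); (0, 2, 0, 0); (0, 2, 2, 0); (0, 0, 1, 0); (1, 0, 0, 0))


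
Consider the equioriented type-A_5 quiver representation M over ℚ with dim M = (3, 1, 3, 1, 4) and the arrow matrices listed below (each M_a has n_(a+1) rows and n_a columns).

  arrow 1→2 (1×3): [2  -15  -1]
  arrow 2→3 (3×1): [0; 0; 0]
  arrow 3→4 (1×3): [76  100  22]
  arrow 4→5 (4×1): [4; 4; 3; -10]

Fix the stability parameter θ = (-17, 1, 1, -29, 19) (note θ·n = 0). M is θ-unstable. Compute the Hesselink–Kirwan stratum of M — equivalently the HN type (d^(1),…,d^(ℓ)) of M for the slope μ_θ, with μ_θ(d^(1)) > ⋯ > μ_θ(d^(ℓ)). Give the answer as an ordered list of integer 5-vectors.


Interval decomposition of M: I[1,1]^2, I[1,2], I[3,3]^2, I[3,5], I[5,5]^3.
HN type (ℓ=4): μ^(1)=19; μ^(2)=1; μ^(3)=-14; μ^(4)=-17

((0, 0, 0, 0, 4); (0, 1, 2, 0, 0); (0, 0, 1, 1, 0); (3, 0, 0, 0, 0))


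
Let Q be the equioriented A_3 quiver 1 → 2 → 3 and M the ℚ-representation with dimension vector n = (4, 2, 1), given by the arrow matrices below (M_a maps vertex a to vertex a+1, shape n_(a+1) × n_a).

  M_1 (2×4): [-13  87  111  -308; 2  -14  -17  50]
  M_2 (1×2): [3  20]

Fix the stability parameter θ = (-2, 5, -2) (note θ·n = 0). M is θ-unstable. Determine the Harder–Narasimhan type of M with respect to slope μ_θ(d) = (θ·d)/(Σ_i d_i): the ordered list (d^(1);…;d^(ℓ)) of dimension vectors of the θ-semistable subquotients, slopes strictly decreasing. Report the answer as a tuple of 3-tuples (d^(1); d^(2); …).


Via rank(M_{q-1}∘⋯∘M_p): M ≅ I[1,1]^2, I[1,2], I[1,3].
μ_θ-semistable layers: μ^(1)=5; μ^(2)=3/2; μ^(3)=-2

((0, 1, 0); (0, 1, 1); (4, 0, 0))


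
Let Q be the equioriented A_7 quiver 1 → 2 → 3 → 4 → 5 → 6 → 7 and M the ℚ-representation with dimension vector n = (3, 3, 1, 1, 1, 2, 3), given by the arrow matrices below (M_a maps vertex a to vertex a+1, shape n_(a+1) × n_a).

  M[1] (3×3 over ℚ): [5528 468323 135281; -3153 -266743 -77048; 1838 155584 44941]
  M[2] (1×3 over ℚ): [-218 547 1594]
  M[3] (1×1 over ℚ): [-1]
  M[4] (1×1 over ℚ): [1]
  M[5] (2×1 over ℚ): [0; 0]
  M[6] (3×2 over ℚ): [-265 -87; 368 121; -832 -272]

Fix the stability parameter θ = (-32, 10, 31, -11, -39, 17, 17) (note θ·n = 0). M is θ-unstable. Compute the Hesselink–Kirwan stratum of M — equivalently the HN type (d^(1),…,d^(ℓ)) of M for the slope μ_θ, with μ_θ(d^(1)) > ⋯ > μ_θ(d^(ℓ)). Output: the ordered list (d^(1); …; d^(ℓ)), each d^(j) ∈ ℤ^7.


Via rank(M_{q-1}∘⋯∘M_p): M ≅ I[1,2]^2, I[1,5], I[6,7]^2, I[7,7].
μ_θ-semistable layers: μ^(1)=17; μ^(2)=10; μ^(3)=-9/4; μ^(4)=-32

((0, 0, 0, 0, 0, 2, 3); (0, 2, 0, 0, 0, 0, 0); (0, 1, 1, 1, 1, 0, 0); (3, 0, 0, 0, 0, 0, 0))


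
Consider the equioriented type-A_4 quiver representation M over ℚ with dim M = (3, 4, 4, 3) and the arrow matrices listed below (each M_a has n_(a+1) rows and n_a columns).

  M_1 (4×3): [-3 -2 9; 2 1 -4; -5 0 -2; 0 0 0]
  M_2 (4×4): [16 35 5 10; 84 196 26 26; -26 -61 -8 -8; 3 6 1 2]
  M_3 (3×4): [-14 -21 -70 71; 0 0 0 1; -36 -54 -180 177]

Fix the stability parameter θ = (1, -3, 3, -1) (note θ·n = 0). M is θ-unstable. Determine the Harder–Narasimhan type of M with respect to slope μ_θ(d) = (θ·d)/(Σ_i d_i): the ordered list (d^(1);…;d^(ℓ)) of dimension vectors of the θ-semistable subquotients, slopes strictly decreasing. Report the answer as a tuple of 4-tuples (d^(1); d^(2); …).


Interval decomposition of M: I[1,3]^2, I[1,4], I[2,4], I[4,4].
HN type (ℓ=4): μ^(1)=3; μ^(2)=1; μ^(3)=-1; μ^(4)=-3

((0, 0, 2, 0); (0, 0, 2, 2); (3, 3, 0, 1); (0, 1, 0, 0))


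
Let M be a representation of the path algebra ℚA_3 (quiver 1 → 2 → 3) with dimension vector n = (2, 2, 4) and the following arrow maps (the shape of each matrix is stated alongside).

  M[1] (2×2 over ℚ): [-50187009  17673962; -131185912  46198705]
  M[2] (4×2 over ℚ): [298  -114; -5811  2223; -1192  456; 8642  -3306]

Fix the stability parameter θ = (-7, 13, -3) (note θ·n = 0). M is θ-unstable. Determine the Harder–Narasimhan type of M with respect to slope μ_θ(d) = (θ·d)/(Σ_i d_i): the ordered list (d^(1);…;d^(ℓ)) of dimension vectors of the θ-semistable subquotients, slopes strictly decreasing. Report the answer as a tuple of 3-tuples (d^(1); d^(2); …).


Via rank(M_{q-1}∘⋯∘M_p): M ≅ I[1,2], I[1,3], I[3,3]^3.
μ_θ-semistable layers: μ^(1)=13; μ^(2)=5; μ^(3)=-3; μ^(4)=-7

((0, 1, 0); (0, 1, 1); (0, 0, 3); (2, 0, 0))


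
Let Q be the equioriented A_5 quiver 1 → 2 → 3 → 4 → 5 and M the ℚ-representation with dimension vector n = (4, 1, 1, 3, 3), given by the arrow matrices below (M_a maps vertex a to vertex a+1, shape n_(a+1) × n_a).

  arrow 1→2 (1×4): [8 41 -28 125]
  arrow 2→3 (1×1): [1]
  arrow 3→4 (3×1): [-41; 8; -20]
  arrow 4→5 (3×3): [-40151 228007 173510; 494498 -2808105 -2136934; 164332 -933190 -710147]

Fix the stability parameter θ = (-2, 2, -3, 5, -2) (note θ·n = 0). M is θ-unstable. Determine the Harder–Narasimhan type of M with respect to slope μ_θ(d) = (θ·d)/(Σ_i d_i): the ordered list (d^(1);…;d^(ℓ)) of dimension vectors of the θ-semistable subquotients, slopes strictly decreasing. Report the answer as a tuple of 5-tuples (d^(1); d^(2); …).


Barcode: M ≅ I[1,1]^3, I[1,5], I[4,5]^2. HN layers by μ_θ (3 steps, strictly decreasing):
  μ^(1)=3/2; μ^(2)=-1/2; μ^(3)=-2

((0, 0, 0, 3, 3); (0, 1, 1, 0, 0); (4, 0, 0, 0, 0))


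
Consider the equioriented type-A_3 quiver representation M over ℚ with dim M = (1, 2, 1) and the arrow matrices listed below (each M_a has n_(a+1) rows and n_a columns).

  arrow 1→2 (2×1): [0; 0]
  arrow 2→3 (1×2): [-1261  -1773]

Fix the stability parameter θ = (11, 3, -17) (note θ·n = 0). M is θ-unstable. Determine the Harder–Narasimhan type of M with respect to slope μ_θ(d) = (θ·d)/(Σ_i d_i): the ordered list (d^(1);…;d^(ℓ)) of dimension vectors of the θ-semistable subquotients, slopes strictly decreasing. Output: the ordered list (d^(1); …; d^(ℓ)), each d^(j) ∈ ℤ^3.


Barcode: M ≅ I[1,1], I[2,2], I[2,3]. HN layers by μ_θ (3 steps, strictly decreasing):
  μ^(1)=11; μ^(2)=3; μ^(3)=-7

((1, 0, 0); (0, 1, 0); (0, 1, 1))


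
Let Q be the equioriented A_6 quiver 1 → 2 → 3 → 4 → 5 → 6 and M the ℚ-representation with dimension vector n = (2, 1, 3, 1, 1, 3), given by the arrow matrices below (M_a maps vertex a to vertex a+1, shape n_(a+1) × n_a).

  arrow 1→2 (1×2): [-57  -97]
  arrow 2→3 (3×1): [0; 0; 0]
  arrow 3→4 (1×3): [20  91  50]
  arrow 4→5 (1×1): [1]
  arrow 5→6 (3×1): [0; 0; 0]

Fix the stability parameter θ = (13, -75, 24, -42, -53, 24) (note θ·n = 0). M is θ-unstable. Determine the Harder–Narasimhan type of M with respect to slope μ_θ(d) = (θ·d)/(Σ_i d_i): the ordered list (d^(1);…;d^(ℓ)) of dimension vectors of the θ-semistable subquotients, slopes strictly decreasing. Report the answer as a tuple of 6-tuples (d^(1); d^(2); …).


Via rank(M_{q-1}∘⋯∘M_p): M ≅ I[1,1], I[1,2], I[3,3]^2, I[3,5], I[6,6]^3.
μ_θ-semistable layers: μ^(1)=24; μ^(2)=13; μ^(3)=-71/3; μ^(4)=-31

((0, 0, 2, 0, 0, 3); (1, 0, 0, 0, 0, 0); (0, 0, 1, 1, 1, 0); (1, 1, 0, 0, 0, 0))


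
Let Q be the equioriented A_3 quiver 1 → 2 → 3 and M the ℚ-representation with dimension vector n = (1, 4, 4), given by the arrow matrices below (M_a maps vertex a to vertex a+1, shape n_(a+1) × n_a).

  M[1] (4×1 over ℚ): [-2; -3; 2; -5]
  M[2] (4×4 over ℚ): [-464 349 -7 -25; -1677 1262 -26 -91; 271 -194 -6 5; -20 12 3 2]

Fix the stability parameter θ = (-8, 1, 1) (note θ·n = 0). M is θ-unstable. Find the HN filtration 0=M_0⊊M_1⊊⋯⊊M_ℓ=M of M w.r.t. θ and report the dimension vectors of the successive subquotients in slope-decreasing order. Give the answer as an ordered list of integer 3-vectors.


Via rank(M_{q-1}∘⋯∘M_p): M ≅ I[1,3], I[2,3]^3.
μ_θ-semistable layers: μ^(1)=1; μ^(2)=-8

((0, 4, 4); (1, 0, 0))


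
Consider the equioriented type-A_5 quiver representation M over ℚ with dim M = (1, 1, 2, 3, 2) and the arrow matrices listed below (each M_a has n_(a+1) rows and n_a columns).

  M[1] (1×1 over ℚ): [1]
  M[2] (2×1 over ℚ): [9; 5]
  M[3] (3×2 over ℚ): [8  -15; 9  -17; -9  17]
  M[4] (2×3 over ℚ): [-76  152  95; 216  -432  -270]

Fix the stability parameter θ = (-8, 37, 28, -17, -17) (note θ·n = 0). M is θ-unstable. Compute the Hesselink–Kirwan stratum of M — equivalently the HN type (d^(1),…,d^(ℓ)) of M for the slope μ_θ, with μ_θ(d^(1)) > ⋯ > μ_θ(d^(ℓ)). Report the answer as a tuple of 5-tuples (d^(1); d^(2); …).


Barcode: M ≅ I[1,4], I[3,5], I[4,4], I[5,5]. HN layers by μ_θ (4 steps, strictly decreasing):
  μ^(1)=16; μ^(2)=-2; μ^(3)=-8; μ^(4)=-17

((0, 1, 1, 1, 0); (0, 0, 1, 1, 1); (1, 0, 0, 0, 0); (0, 0, 0, 1, 1))


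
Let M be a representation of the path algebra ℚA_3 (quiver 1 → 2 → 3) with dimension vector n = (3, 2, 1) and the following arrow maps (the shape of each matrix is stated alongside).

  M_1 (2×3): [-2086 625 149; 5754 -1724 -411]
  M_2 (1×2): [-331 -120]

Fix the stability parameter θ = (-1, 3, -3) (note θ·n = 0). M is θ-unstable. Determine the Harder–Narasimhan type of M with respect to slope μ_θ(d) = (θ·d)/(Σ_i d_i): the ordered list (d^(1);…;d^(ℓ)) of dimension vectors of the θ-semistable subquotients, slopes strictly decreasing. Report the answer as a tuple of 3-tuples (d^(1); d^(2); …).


Interval decomposition of M: I[1,1], I[1,2], I[1,3].
HN type (ℓ=3): μ^(1)=3; μ^(2)=0; μ^(3)=-1

((0, 1, 0); (0, 1, 1); (3, 0, 0))


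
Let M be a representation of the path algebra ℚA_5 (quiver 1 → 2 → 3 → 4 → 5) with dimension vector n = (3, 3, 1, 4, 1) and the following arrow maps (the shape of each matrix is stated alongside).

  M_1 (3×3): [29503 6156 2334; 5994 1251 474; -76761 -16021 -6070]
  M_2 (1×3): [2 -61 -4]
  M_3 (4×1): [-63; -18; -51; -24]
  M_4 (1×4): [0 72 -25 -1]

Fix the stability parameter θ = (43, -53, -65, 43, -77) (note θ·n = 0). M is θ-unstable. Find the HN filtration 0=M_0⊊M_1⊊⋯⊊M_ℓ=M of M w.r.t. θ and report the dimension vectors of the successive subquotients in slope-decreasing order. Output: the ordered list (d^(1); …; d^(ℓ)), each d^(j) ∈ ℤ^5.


Via rank(M_{q-1}∘⋯∘M_p): M ≅ I[1,2]^2, I[1,5], I[4,4]^3.
μ_θ-semistable layers: μ^(1)=43; μ^(2)=-5; μ^(3)=-17; μ^(4)=-25

((0, 0, 0, 3, 0); (2, 2, 0, 0, 0); (0, 0, 0, 1, 1); (1, 1, 1, 0, 0))


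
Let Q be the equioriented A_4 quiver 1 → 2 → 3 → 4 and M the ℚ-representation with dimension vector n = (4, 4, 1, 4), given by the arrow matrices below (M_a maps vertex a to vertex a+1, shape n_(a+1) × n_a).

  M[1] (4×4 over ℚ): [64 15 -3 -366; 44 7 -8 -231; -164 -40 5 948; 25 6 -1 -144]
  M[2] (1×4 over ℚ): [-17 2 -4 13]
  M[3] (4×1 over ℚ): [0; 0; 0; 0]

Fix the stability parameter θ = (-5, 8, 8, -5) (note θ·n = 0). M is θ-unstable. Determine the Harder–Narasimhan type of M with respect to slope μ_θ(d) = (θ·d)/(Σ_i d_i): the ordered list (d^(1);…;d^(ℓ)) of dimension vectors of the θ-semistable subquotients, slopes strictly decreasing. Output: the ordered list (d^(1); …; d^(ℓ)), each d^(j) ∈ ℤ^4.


Via rank(M_{q-1}∘⋯∘M_p): M ≅ I[1,2]^3, I[1,3], I[4,4]^4.
μ_θ-semistable layers: μ^(1)=8; μ^(2)=-5

((0, 4, 1, 0); (4, 0, 0, 4))


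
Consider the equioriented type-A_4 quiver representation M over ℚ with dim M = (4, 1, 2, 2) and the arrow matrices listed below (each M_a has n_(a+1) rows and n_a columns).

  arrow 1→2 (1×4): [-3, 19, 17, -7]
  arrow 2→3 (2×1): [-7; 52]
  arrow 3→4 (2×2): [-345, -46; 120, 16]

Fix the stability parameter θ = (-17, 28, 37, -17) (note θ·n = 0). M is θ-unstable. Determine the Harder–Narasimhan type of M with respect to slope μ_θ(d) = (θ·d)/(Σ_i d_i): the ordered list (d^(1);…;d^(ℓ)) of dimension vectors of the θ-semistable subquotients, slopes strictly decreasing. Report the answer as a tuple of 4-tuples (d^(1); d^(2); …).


Interval decomposition of M: I[1,1]^3, I[1,4], I[3,3], I[4,4].
HN type (ℓ=3): μ^(1)=37; μ^(2)=16; μ^(3)=-17

((0, 0, 1, 0); (0, 1, 1, 1); (4, 0, 0, 1))


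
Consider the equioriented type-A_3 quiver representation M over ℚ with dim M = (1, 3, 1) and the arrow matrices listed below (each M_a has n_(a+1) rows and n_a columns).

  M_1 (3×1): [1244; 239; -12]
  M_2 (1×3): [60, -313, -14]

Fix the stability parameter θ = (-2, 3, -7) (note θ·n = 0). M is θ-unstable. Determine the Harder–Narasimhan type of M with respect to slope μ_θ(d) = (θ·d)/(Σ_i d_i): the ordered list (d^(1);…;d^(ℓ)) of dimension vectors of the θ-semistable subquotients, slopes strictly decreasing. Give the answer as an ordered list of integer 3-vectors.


Interval decomposition of M: I[1,3], I[2,2]^2.
HN type (ℓ=2): μ^(1)=3; μ^(2)=-2

((0, 2, 0); (1, 1, 1))


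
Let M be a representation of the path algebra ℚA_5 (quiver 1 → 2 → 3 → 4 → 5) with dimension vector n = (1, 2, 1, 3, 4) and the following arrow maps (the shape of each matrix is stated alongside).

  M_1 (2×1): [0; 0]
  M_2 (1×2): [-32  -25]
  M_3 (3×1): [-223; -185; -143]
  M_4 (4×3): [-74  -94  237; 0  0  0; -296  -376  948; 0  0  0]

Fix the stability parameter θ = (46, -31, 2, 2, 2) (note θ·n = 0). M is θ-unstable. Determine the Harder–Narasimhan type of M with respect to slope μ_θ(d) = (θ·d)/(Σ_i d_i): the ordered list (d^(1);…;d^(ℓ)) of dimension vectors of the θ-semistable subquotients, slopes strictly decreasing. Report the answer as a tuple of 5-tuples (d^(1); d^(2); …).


Interval decomposition of M: I[1,1], I[2,2], I[2,5], I[4,4]^2, I[5,5]^3.
HN type (ℓ=3): μ^(1)=46; μ^(2)=2; μ^(3)=-31

((1, 0, 0, 0, 0); (0, 0, 1, 3, 4); (0, 2, 0, 0, 0))


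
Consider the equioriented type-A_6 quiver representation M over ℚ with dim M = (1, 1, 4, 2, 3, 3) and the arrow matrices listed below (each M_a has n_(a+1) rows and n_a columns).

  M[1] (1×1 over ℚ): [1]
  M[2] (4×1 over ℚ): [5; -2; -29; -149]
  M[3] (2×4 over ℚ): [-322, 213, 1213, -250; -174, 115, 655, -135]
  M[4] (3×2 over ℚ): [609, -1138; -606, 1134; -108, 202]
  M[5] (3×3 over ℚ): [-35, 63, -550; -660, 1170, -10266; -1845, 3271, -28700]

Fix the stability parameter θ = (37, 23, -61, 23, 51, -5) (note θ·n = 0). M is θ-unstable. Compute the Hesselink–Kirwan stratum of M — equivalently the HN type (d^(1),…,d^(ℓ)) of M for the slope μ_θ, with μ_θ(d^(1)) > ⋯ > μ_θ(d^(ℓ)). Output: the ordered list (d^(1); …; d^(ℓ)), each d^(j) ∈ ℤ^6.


Via rank(M_{q-1}∘⋯∘M_p): M ≅ I[1,6], I[3,3]^2, I[3,5], I[5,6], I[6,6].
μ_θ-semistable layers: μ^(1)=51; μ^(2)=23; μ^(3)=-1/3; μ^(4)=-5; μ^(5)=-61

((0, 0, 0, 0, 1, 0); (0, 0, 0, 2, 2, 2); (1, 1, 1, 0, 0, 0); (0, 0, 0, 0, 0, 1); (0, 0, 3, 0, 0, 0))


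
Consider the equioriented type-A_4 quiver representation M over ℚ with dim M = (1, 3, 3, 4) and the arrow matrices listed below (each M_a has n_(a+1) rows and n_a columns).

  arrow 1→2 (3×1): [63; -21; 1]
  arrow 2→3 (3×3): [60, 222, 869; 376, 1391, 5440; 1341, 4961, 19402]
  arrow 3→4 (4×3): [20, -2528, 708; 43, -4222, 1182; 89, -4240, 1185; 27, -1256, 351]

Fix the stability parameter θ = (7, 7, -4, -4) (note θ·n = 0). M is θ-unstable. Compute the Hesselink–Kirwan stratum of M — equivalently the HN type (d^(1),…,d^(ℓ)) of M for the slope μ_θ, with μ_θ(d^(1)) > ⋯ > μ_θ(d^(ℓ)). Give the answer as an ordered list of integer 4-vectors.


Interval decomposition of M: I[1,4], I[2,3], I[2,4], I[4,4]^2.
HN type (ℓ=3): μ^(1)=3/2; μ^(2)=-1/3; μ^(3)=-4

((1, 2, 2, 1); (0, 1, 1, 1); (0, 0, 0, 2))


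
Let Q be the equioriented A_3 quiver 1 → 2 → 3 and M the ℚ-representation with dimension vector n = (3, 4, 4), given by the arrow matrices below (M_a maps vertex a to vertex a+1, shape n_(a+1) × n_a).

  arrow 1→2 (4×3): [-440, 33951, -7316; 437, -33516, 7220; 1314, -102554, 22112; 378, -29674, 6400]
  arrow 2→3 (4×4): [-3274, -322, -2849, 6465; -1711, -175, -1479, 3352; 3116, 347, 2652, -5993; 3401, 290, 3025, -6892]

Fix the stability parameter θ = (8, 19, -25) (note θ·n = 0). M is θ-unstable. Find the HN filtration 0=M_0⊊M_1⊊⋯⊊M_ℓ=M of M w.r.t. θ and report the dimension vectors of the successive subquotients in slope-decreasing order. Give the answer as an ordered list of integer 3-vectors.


Via rank(M_{q-1}∘⋯∘M_p): M ≅ I[1,1], I[1,3]^2, I[2,3]^2.
μ_θ-semistable layers: μ^(1)=8; μ^(2)=2/3; μ^(3)=-3

((1, 0, 0); (2, 2, 2); (0, 2, 2))


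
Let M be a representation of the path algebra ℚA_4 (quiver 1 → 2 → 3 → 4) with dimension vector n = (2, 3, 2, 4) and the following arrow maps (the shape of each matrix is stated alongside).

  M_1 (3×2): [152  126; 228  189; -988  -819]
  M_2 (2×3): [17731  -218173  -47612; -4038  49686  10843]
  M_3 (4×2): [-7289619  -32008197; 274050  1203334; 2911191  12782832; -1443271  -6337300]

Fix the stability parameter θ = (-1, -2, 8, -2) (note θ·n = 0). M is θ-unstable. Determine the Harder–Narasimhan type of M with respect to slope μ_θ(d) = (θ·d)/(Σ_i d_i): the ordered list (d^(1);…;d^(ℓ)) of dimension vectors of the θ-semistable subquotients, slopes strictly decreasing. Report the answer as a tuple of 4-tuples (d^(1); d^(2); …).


Interval decomposition of M: I[1,1], I[1,4], I[2,2], I[2,4], I[4,4]^2.
HN type (ℓ=4): μ^(1)=3; μ^(2)=-1; μ^(3)=-3/2; μ^(4)=-2

((0, 0, 2, 2); (1, 0, 0, 0); (1, 1, 0, 0); (0, 2, 0, 2))


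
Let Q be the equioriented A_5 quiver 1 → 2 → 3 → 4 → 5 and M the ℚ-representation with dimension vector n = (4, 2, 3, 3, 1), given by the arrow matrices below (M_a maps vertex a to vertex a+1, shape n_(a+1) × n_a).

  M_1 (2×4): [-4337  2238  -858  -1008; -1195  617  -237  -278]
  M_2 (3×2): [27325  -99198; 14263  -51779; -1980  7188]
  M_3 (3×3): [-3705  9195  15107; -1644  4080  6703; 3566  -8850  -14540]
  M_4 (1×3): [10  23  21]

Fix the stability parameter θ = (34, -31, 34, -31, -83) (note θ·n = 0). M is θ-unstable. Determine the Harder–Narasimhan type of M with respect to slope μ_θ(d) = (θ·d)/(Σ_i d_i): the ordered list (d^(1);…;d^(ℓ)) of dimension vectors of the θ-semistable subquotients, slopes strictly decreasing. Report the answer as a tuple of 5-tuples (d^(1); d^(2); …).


Interval decomposition of M: I[1,1]^2, I[1,3], I[1,4], I[3,5], I[4,4].
HN type (ℓ=4): μ^(1)=34; μ^(2)=3/2; μ^(3)=-80/3; μ^(4)=-31

((2, 0, 1, 0, 0); (2, 2, 1, 1, 0); (0, 0, 1, 1, 1); (0, 0, 0, 1, 0))


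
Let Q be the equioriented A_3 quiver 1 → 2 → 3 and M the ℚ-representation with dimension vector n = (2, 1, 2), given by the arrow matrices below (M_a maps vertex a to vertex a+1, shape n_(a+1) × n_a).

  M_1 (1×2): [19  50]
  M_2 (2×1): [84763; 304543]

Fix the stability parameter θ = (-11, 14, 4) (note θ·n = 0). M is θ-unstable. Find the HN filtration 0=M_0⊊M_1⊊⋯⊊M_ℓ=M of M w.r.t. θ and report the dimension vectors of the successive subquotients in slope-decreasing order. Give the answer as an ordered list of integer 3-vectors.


Via rank(M_{q-1}∘⋯∘M_p): M ≅ I[1,1], I[1,3], I[3,3].
μ_θ-semistable layers: μ^(1)=9; μ^(2)=4; μ^(3)=-11

((0, 1, 1); (0, 0, 1); (2, 0, 0))


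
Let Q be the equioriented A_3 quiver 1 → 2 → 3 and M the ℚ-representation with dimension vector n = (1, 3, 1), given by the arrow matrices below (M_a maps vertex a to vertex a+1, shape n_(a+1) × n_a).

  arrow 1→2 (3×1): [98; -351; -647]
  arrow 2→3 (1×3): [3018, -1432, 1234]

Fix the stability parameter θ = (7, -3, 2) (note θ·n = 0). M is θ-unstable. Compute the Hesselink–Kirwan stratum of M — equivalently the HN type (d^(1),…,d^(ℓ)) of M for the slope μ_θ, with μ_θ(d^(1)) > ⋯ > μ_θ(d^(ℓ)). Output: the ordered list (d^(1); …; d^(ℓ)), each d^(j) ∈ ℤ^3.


Via rank(M_{q-1}∘⋯∘M_p): M ≅ I[1,3], I[2,2]^2.
μ_θ-semistable layers: μ^(1)=2; μ^(2)=-3

((1, 1, 1); (0, 2, 0))


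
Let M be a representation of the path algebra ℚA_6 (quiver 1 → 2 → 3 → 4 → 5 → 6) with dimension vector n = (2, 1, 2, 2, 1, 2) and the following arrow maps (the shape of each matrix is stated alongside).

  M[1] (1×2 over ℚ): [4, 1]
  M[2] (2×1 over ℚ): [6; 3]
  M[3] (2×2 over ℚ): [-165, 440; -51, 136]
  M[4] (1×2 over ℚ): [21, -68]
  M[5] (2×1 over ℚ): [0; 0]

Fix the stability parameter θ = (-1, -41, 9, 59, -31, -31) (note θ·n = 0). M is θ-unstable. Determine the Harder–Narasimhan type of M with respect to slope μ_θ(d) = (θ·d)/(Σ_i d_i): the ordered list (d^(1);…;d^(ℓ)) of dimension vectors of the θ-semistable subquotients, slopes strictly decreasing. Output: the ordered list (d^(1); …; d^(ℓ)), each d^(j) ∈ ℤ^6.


Barcode: M ≅ I[1,1], I[1,5], I[3,3], I[4,4], I[6,6]^2. HN layers by μ_θ (6 steps, strictly decreasing):
  μ^(1)=59; μ^(2)=14; μ^(3)=9; μ^(4)=-1; μ^(5)=-21; μ^(6)=-31

((0, 0, 0, 1, 0, 0); (0, 0, 0, 1, 1, 0); (0, 0, 2, 0, 0, 0); (1, 0, 0, 0, 0, 0); (1, 1, 0, 0, 0, 0); (0, 0, 0, 0, 0, 2))


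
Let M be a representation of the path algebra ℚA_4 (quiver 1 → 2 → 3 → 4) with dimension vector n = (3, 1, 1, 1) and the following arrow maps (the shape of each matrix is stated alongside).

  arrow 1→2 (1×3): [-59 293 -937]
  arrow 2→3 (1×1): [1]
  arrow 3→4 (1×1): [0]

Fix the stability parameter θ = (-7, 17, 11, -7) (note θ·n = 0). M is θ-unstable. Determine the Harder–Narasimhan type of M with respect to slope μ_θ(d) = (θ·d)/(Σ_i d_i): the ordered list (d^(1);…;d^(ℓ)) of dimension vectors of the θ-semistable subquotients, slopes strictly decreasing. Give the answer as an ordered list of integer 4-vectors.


Interval decomposition of M: I[1,1]^2, I[1,3], I[4,4].
HN type (ℓ=2): μ^(1)=14; μ^(2)=-7

((0, 1, 1, 0); (3, 0, 0, 1))


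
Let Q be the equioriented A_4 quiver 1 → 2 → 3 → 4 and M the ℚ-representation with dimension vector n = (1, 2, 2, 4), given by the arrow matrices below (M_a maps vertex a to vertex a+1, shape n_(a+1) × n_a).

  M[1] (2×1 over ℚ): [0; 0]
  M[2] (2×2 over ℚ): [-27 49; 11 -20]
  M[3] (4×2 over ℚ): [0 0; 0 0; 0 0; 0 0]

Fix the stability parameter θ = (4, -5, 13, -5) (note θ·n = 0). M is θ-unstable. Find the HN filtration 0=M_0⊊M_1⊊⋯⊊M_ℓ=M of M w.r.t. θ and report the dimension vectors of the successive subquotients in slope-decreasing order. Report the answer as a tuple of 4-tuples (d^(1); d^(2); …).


Interval decomposition of M: I[1,1], I[2,3]^2, I[4,4]^4.
HN type (ℓ=3): μ^(1)=13; μ^(2)=4; μ^(3)=-5

((0, 0, 2, 0); (1, 0, 0, 0); (0, 2, 0, 4))


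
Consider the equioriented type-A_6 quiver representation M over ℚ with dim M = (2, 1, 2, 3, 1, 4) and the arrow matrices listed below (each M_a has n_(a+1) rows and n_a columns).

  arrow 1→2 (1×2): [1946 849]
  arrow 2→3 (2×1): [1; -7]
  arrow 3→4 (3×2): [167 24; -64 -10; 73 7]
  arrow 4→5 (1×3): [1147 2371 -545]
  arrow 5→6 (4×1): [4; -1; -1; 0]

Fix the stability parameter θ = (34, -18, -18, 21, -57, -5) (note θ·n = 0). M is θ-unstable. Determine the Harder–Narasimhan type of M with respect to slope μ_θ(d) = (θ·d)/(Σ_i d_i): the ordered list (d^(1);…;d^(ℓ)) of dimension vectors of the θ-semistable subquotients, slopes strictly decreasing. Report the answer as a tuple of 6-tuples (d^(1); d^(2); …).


Interval decomposition of M: I[1,1], I[1,6], I[3,4], I[4,4], I[6,6]^3.
HN type (ℓ=5): μ^(1)=34; μ^(2)=21; μ^(3)=-5; μ^(4)=-38/5; μ^(5)=-18

((1, 0, 0, 0, 0, 0); (0, 0, 0, 2, 0, 0); (0, 0, 0, 0, 0, 4); (1, 1, 1, 1, 1, 0); (0, 0, 1, 0, 0, 0))


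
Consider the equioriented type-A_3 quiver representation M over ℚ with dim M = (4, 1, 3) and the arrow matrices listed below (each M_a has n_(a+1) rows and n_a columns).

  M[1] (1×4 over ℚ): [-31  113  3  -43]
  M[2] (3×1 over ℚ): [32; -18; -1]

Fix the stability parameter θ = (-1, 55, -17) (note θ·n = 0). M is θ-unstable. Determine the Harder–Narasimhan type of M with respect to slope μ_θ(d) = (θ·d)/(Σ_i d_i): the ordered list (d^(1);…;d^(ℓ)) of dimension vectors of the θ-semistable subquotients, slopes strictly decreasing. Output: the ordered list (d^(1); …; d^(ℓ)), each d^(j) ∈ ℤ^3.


Interval decomposition of M: I[1,1]^3, I[1,3], I[3,3]^2.
HN type (ℓ=3): μ^(1)=19; μ^(2)=-1; μ^(3)=-17

((0, 1, 1); (4, 0, 0); (0, 0, 2))


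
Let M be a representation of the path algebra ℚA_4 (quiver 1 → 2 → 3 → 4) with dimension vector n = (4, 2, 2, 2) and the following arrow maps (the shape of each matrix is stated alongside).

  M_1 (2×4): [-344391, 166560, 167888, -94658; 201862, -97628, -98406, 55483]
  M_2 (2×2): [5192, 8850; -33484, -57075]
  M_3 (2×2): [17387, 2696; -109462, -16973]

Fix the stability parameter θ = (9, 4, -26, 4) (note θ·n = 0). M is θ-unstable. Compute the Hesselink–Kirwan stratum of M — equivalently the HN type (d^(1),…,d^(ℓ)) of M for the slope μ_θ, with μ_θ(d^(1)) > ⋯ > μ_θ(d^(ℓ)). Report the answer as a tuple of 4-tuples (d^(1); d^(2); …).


Via rank(M_{q-1}∘⋯∘M_p): M ≅ I[1,1]^2, I[1,2], I[1,4], I[3,4].
μ_θ-semistable layers: μ^(1)=9; μ^(2)=13/2; μ^(3)=4; μ^(4)=-13/3; μ^(5)=-26

((2, 0, 0, 0); (1, 1, 0, 0); (0, 0, 0, 2); (1, 1, 1, 0); (0, 0, 1, 0))


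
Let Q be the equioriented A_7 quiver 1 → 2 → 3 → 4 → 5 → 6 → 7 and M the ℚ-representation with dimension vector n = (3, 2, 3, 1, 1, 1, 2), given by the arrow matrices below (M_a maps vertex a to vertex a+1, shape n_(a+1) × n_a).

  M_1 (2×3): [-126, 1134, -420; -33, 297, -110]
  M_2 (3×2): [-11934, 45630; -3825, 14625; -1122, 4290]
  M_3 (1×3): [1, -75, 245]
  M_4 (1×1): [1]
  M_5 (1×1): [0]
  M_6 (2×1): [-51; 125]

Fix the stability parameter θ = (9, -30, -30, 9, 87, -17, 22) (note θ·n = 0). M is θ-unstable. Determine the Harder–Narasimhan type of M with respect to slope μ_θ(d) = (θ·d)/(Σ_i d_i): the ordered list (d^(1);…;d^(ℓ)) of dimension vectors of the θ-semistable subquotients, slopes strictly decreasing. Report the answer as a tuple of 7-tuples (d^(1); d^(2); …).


Interval decomposition of M: I[1,1]^2, I[1,5], I[2,2], I[3,3]^2, I[6,7], I[7,7].
HN type (ℓ=5): μ^(1)=87; μ^(2)=22; μ^(3)=9; μ^(4)=-17; μ^(5)=-30

((0, 0, 0, 0, 1, 0, 0); (0, 0, 0, 0, 0, 0, 2); (2, 0, 0, 1, 0, 0, 0); (1, 1, 1, 0, 0, 1, 0); (0, 1, 2, 0, 0, 0, 0))


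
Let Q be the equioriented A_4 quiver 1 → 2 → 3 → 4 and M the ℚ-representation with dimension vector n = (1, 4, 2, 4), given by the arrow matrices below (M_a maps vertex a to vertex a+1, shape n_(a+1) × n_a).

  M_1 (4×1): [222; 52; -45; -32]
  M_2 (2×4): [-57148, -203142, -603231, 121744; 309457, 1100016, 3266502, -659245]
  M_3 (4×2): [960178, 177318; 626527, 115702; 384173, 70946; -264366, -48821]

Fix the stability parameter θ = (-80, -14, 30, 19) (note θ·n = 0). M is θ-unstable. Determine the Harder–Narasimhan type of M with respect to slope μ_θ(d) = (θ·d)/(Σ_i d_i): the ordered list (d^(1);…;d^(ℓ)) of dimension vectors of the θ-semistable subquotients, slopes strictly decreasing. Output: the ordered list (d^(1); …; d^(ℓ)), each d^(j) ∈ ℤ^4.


Interval decomposition of M: I[1,4], I[2,2]^2, I[2,4], I[4,4]^2.
HN type (ℓ=4): μ^(1)=49/2; μ^(2)=19; μ^(3)=-14; μ^(4)=-80

((0, 0, 2, 2); (0, 0, 0, 2); (0, 4, 0, 0); (1, 0, 0, 0))


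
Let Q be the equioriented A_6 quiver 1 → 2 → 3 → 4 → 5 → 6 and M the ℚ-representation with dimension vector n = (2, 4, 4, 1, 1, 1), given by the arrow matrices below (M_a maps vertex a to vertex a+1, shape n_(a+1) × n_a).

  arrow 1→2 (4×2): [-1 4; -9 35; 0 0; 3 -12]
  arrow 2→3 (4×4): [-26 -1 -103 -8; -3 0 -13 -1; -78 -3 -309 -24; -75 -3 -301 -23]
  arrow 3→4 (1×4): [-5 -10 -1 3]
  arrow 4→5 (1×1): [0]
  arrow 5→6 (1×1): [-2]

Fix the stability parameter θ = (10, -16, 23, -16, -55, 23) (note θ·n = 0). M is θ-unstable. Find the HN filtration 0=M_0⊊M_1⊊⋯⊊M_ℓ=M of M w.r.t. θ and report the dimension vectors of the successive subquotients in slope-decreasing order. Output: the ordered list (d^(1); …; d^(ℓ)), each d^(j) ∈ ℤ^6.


Barcode: M ≅ I[1,2], I[1,4], I[2,3]^2, I[3,3], I[5,6]. HN layers by μ_θ (5 steps, strictly decreasing):
  μ^(1)=23; μ^(2)=7/2; μ^(3)=-3; μ^(4)=-16; μ^(5)=-55

((0, 0, 3, 0, 0, 1); (0, 0, 1, 1, 0, 0); (2, 2, 0, 0, 0, 0); (0, 2, 0, 0, 0, 0); (0, 0, 0, 0, 1, 0))


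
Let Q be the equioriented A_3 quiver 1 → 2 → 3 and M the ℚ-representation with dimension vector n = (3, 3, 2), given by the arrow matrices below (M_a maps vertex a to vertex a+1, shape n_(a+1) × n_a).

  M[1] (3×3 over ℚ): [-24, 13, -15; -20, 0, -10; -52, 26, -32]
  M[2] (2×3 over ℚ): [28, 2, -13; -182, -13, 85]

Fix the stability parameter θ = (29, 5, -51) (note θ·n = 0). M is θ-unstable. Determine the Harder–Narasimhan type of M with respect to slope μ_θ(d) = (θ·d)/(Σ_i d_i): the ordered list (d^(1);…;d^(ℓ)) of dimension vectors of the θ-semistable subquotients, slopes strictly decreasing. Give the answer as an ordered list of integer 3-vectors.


Interval decomposition of M: I[1,1], I[1,3]^2, I[2,2].
HN type (ℓ=3): μ^(1)=29; μ^(2)=5; μ^(3)=-17/3

((1, 0, 0); (0, 1, 0); (2, 2, 2))


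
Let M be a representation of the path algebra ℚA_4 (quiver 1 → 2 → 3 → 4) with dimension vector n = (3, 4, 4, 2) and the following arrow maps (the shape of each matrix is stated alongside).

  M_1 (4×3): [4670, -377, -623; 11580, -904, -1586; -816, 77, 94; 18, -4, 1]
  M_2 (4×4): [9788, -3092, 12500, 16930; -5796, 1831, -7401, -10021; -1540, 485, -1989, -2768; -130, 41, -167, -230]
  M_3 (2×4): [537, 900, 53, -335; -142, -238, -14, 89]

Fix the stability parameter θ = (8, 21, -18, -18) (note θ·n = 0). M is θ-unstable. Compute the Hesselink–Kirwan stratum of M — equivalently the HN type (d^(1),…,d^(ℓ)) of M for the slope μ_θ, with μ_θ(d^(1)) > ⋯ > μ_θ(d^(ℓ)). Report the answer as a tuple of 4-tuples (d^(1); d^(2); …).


Barcode: M ≅ I[1,1], I[1,4]^2, I[2,3]^2. HN layers by μ_θ (3 steps, strictly decreasing):
  μ^(1)=8; μ^(2)=3/2; μ^(3)=-7/4

((1, 0, 0, 0); (0, 2, 2, 0); (2, 2, 2, 2))


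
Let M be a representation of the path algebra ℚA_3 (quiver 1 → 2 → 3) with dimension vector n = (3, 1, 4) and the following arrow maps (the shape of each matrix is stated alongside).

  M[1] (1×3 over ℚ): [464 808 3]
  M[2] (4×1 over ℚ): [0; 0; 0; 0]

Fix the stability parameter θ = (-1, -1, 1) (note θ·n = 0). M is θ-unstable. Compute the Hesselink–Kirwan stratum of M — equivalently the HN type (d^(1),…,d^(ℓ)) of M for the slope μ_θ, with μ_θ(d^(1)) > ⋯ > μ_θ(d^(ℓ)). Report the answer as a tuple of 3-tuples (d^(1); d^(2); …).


Via rank(M_{q-1}∘⋯∘M_p): M ≅ I[1,1]^2, I[1,2], I[3,3]^4.
μ_θ-semistable layers: μ^(1)=1; μ^(2)=-1

((0, 0, 4); (3, 1, 0))


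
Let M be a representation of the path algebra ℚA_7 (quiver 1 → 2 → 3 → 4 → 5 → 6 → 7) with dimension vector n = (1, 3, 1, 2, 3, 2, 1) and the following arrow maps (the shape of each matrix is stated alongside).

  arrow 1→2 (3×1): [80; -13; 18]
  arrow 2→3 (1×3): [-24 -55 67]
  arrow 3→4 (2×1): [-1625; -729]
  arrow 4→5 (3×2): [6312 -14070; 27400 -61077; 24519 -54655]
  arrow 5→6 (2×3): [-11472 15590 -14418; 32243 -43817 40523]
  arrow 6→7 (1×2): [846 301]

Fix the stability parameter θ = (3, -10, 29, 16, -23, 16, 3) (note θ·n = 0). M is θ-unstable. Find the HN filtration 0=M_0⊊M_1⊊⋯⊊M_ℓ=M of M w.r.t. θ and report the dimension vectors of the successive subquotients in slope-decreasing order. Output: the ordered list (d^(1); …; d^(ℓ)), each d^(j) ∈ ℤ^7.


Barcode: M ≅ I[1,7], I[2,2]^2, I[4,6], I[5,5]. HN layers by μ_θ (6 steps, strictly decreasing):
  μ^(1)=16; μ^(2)=19/2; μ^(3)=22/3; μ^(4)=-7/2; μ^(5)=-10; μ^(6)=-23

((0, 0, 0, 0, 0, 1, 0); (0, 0, 0, 0, 0, 1, 1); (0, 0, 1, 1, 1, 0, 0); (1, 1, 0, 1, 1, 0, 0); (0, 2, 0, 0, 0, 0, 0); (0, 0, 0, 0, 1, 0, 0))


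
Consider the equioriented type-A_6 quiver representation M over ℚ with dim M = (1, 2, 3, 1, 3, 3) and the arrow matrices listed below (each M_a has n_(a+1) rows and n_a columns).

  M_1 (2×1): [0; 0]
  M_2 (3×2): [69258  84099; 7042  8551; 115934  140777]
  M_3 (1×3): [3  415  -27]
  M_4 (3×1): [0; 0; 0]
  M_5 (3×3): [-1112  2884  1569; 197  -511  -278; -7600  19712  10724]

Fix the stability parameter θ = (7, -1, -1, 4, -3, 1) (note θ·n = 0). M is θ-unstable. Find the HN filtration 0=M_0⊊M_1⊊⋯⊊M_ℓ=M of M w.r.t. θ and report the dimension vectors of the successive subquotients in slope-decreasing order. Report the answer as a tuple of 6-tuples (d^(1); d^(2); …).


Barcode: M ≅ I[1,1], I[2,2], I[2,4], I[3,3]^2, I[5,5], I[5,6]^2, I[6,6]. HN layers by μ_θ (5 steps, strictly decreasing):
  μ^(1)=7; μ^(2)=4; μ^(3)=1; μ^(4)=-1; μ^(5)=-3

((1, 0, 0, 0, 0, 0); (0, 0, 0, 1, 0, 0); (0, 0, 0, 0, 0, 3); (0, 2, 3, 0, 0, 0); (0, 0, 0, 0, 3, 0))


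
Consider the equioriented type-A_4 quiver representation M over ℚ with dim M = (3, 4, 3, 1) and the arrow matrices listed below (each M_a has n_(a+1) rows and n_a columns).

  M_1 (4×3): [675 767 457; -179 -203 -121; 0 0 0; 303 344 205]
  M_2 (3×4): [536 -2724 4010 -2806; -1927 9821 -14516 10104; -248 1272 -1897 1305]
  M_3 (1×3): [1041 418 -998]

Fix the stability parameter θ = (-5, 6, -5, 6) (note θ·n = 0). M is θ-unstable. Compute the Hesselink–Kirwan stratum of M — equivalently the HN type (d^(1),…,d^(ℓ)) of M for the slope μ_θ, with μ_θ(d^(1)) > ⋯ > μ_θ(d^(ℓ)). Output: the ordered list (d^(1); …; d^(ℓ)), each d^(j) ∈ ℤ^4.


Interval decomposition of M: I[1,1], I[1,3], I[1,4], I[2,2], I[2,3].
HN type (ℓ=3): μ^(1)=6; μ^(2)=1/2; μ^(3)=-5

((0, 1, 0, 1); (0, 3, 3, 0); (3, 0, 0, 0))


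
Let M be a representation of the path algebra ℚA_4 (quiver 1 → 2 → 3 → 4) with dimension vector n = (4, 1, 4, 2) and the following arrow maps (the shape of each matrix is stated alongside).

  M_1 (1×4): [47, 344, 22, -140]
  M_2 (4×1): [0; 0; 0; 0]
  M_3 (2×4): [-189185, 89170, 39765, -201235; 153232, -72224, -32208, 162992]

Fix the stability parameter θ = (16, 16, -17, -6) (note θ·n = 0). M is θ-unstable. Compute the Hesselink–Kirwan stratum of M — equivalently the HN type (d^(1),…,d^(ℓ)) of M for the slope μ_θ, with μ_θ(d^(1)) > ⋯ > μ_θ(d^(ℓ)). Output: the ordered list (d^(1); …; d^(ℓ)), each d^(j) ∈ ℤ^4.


Interval decomposition of M: I[1,1]^3, I[1,2], I[3,3]^3, I[3,4], I[4,4].
HN type (ℓ=3): μ^(1)=16; μ^(2)=-6; μ^(3)=-17

((4, 1, 0, 0); (0, 0, 0, 2); (0, 0, 4, 0))


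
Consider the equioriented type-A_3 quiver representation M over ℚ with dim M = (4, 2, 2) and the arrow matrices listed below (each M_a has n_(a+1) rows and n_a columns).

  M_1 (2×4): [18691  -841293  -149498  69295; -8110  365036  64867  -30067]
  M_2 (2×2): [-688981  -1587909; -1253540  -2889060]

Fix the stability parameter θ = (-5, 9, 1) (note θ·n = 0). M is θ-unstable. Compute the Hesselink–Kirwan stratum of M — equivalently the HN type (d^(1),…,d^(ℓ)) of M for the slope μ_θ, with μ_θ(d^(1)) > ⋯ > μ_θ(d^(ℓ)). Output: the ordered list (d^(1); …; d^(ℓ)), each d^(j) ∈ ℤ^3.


Barcode: M ≅ I[1,1]^2, I[1,2], I[1,3], I[3,3]. HN layers by μ_θ (4 steps, strictly decreasing):
  μ^(1)=9; μ^(2)=5; μ^(3)=1; μ^(4)=-5

((0, 1, 0); (0, 1, 1); (0, 0, 1); (4, 0, 0))


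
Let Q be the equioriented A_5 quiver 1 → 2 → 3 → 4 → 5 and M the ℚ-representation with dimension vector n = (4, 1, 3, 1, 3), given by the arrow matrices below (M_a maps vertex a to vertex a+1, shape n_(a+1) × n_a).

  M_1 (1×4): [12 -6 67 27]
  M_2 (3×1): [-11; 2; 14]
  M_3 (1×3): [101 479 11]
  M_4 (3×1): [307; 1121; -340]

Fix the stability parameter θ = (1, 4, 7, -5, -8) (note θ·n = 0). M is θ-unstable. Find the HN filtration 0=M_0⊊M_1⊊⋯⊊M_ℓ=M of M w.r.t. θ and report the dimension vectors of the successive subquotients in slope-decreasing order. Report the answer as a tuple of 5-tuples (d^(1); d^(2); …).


Barcode: M ≅ I[1,1]^3, I[1,5], I[3,3]^2, I[5,5]^2. HN layers by μ_θ (4 steps, strictly decreasing):
  μ^(1)=7; μ^(2)=1; μ^(3)=-1/5; μ^(4)=-8

((0, 0, 2, 0, 0); (3, 0, 0, 0, 0); (1, 1, 1, 1, 1); (0, 0, 0, 0, 2))


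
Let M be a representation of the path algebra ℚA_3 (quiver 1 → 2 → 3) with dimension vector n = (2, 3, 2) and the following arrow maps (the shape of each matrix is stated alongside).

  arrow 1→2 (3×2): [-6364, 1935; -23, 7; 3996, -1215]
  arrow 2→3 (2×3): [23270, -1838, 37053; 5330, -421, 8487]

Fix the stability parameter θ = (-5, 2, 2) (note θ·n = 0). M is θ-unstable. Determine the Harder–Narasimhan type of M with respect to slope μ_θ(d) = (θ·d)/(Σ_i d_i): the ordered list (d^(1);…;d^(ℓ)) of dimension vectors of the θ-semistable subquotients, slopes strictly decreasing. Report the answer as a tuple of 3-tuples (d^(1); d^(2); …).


Via rank(M_{q-1}∘⋯∘M_p): M ≅ I[1,3]^2, I[2,2].
μ_θ-semistable layers: μ^(1)=2; μ^(2)=-5

((0, 3, 2); (2, 0, 0))


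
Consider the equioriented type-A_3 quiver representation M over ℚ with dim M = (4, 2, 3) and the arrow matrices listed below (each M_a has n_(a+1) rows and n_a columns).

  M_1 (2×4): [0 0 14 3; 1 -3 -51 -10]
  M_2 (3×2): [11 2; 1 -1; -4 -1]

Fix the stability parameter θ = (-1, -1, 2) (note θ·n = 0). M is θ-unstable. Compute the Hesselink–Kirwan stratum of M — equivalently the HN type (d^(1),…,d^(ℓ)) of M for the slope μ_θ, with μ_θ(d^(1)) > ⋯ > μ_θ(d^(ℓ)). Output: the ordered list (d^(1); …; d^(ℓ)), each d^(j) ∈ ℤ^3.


Barcode: M ≅ I[1,1]^2, I[1,3]^2, I[3,3]. HN layers by μ_θ (2 steps, strictly decreasing):
  μ^(1)=2; μ^(2)=-1

((0, 0, 3); (4, 2, 0))


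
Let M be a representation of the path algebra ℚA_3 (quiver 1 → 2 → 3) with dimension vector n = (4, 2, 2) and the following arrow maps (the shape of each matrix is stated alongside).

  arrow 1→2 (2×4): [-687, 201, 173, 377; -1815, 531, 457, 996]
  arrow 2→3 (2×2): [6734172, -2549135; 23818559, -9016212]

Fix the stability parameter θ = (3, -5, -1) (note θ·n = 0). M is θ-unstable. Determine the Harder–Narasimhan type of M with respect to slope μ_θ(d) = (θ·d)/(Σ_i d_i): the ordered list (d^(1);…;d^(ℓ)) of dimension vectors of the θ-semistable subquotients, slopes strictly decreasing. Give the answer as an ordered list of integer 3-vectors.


Via rank(M_{q-1}∘⋯∘M_p): M ≅ I[1,1]^2, I[1,3]^2.
μ_θ-semistable layers: μ^(1)=3; μ^(2)=-1

((2, 0, 0); (2, 2, 2))


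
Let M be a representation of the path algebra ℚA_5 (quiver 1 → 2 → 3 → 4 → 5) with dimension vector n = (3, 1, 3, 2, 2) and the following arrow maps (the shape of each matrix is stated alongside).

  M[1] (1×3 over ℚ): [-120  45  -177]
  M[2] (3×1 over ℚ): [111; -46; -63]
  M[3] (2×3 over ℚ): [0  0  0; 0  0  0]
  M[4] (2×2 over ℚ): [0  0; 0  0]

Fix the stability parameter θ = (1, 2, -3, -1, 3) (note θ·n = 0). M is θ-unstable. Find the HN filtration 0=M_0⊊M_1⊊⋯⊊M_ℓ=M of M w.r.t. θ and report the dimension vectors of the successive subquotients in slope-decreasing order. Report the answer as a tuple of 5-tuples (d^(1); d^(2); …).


Interval decomposition of M: I[1,1]^2, I[1,3], I[3,3]^2, I[4,4]^2, I[5,5]^2.
HN type (ℓ=5): μ^(1)=3; μ^(2)=1; μ^(3)=0; μ^(4)=-1; μ^(5)=-3

((0, 0, 0, 0, 2); (2, 0, 0, 0, 0); (1, 1, 1, 0, 0); (0, 0, 0, 2, 0); (0, 0, 2, 0, 0))
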